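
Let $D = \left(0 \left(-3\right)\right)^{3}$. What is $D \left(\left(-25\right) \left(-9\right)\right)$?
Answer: $0$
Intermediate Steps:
$D = 0$ ($D = 0^{3} = 0$)
$D \left(\left(-25\right) \left(-9\right)\right) = 0 \left(\left(-25\right) \left(-9\right)\right) = 0 \cdot 225 = 0$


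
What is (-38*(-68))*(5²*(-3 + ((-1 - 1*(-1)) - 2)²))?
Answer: 64600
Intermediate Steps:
(-38*(-68))*(5²*(-3 + ((-1 - 1*(-1)) - 2)²)) = 2584*(25*(-3 + ((-1 + 1) - 2)²)) = 2584*(25*(-3 + (0 - 2)²)) = 2584*(25*(-3 + (-2)²)) = 2584*(25*(-3 + 4)) = 2584*(25*1) = 2584*25 = 64600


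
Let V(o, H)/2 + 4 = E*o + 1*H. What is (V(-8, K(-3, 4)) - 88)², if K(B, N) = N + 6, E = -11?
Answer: 10000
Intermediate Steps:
K(B, N) = 6 + N
V(o, H) = -8 - 22*o + 2*H (V(o, H) = -8 + 2*(-11*o + 1*H) = -8 + 2*(-11*o + H) = -8 + 2*(H - 11*o) = -8 + (-22*o + 2*H) = -8 - 22*o + 2*H)
(V(-8, K(-3, 4)) - 88)² = ((-8 - 22*(-8) + 2*(6 + 4)) - 88)² = ((-8 + 176 + 2*10) - 88)² = ((-8 + 176 + 20) - 88)² = (188 - 88)² = 100² = 10000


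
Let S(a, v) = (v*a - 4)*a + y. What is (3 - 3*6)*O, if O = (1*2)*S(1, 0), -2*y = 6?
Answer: 210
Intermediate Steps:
y = -3 (y = -1/2*6 = -3)
S(a, v) = -3 + a*(-4 + a*v) (S(a, v) = (v*a - 4)*a - 3 = (a*v - 4)*a - 3 = (-4 + a*v)*a - 3 = a*(-4 + a*v) - 3 = -3 + a*(-4 + a*v))
O = -14 (O = (1*2)*(-3 - 4*1 + 0*1**2) = 2*(-3 - 4 + 0*1) = 2*(-3 - 4 + 0) = 2*(-7) = -14)
(3 - 3*6)*O = (3 - 3*6)*(-14) = (3 - 18)*(-14) = -15*(-14) = 210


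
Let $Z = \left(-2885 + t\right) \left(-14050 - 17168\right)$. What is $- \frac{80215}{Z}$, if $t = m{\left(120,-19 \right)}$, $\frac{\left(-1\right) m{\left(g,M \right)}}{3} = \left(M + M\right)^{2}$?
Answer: $- \frac{80215}{225300306} \approx -0.00035604$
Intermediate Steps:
$m{\left(g,M \right)} = - 12 M^{2}$ ($m{\left(g,M \right)} = - 3 \left(M + M\right)^{2} = - 3 \left(2 M\right)^{2} = - 3 \cdot 4 M^{2} = - 12 M^{2}$)
$t = -4332$ ($t = - 12 \left(-19\right)^{2} = \left(-12\right) 361 = -4332$)
$Z = 225300306$ ($Z = \left(-2885 - 4332\right) \left(-14050 - 17168\right) = \left(-7217\right) \left(-31218\right) = 225300306$)
$- \frac{80215}{Z} = - \frac{80215}{225300306}$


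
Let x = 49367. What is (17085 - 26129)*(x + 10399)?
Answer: -540523704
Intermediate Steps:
(17085 - 26129)*(x + 10399) = (17085 - 26129)*(49367 + 10399) = -9044*59766 = -540523704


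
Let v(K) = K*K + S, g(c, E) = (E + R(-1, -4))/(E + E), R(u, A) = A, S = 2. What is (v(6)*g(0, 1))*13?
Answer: -741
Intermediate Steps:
g(c, E) = (-4 + E)/(2*E) (g(c, E) = (E - 4)/(E + E) = (-4 + E)/((2*E)) = (-4 + E)*(1/(2*E)) = (-4 + E)/(2*E))
v(K) = 2 + K**2 (v(K) = K*K + 2 = K**2 + 2 = 2 + K**2)
(v(6)*g(0, 1))*13 = ((2 + 6**2)*((1/2)*(-4 + 1)/1))*13 = ((2 + 36)*((1/2)*1*(-3)))*13 = (38*(-3/2))*13 = -57*13 = -741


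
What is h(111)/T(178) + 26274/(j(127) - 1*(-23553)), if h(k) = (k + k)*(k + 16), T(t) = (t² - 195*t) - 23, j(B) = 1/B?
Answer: -37080448953/4560133184 ≈ -8.1314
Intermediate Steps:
T(t) = -23 + t² - 195*t
h(k) = 2*k*(16 + k) (h(k) = (2*k)*(16 + k) = 2*k*(16 + k))
h(111)/T(178) + 26274/(j(127) - 1*(-23553)) = (2*111*(16 + 111))/(-23 + 178² - 195*178) + 26274/(1/127 - 1*(-23553)) = (2*111*127)/(-23 + 31684 - 34710) + 26274/(1/127 + 23553) = 28194/(-3049) + 26274/(2991232/127) = 28194*(-1/3049) + 26274*(127/2991232) = -28194/3049 + 1668399/1495616 = -37080448953/4560133184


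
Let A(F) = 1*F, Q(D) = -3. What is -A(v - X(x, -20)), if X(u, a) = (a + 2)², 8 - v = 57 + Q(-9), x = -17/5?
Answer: 370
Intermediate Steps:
x = -17/5 (x = -17*⅕ = -17/5 ≈ -3.4000)
v = -46 (v = 8 - (57 - 3) = 8 - 1*54 = 8 - 54 = -46)
X(u, a) = (2 + a)²
A(F) = F
-A(v - X(x, -20)) = -(-46 - (2 - 20)²) = -(-46 - 1*(-18)²) = -(-46 - 1*324) = -(-46 - 324) = -1*(-370) = 370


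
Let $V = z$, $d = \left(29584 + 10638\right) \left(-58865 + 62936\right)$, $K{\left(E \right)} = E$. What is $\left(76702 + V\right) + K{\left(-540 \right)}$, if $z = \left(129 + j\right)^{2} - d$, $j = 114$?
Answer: $-163608551$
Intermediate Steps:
$d = 163743762$ ($d = 40222 \cdot 4071 = 163743762$)
$z = -163684713$ ($z = \left(129 + 114\right)^{2} - 163743762 = 243^{2} - 163743762 = 59049 - 163743762 = -163684713$)
$V = -163684713$
$\left(76702 + V\right) + K{\left(-540 \right)} = \left(76702 - 163684713\right) - 540 = -163608011 - 540 = -163608551$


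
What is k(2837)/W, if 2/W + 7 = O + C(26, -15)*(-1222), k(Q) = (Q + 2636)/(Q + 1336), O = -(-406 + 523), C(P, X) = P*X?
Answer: 100293988/321 ≈ 3.1244e+5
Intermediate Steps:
O = -117 (O = -1*117 = -117)
k(Q) = (2636 + Q)/(1336 + Q)
W = 1/238228 (W = 2/(-7 + (-117 + (26*(-15))*(-1222))) = 2/(-7 + (-117 - 390*(-1222))) = 2/(-7 + (-117 + 476580)) = 2/(-7 + 476463) = 2/476456 = 2*(1/476456) = 1/238228 ≈ 4.1977e-6)
k(2837)/W = ((2636 + 2837)/(1336 + 2837))/(1/238228) = (5473/4173)*238228 = ((1/4173)*5473)*238228 = (421/321)*238228 = 100293988/321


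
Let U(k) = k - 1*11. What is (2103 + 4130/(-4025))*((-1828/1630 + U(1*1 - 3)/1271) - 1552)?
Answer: -388898802206063/119124475 ≈ -3.2646e+6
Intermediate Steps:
U(k) = -11 + k (U(k) = k - 11 = -11 + k)
(2103 + 4130/(-4025))*((-1828/1630 + U(1*1 - 3)/1271) - 1552) = (2103 + 4130/(-4025))*((-1828/1630 + (-11 + (1*1 - 3))/1271) - 1552) = (2103 + 4130*(-1/4025))*((-1828*1/1630 + (-11 + (1 - 3))*(1/1271)) - 1552) = (2103 - 118/115)*((-914/815 + (-11 - 2)*(1/1271)) - 1552) = 241727*((-914/815 - 13*1/1271) - 1552)/115 = 241727*((-914/815 - 13/1271) - 1552)/115 = 241727*(-1172289/1035865 - 1552)/115 = (241727/115)*(-1608834769/1035865) = -388898802206063/119124475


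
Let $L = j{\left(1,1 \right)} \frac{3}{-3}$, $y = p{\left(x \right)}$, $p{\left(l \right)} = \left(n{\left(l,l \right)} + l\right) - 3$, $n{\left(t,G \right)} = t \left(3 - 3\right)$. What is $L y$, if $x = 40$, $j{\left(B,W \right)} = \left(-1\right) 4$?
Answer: $148$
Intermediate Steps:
$j{\left(B,W \right)} = -4$
$n{\left(t,G \right)} = 0$ ($n{\left(t,G \right)} = t 0 = 0$)
$p{\left(l \right)} = -3 + l$ ($p{\left(l \right)} = \left(0 + l\right) - 3 = l - 3 = -3 + l$)
$y = 37$ ($y = -3 + 40 = 37$)
$L = 4$ ($L = - 4 \frac{3}{-3} = - 4 \cdot 3 \left(- \frac{1}{3}\right) = \left(-4\right) \left(-1\right) = 4$)
$L y = 4 \cdot 37 = 148$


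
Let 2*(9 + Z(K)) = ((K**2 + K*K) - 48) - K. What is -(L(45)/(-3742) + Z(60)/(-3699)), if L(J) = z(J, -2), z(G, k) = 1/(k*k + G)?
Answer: 24020035/25120046 ≈ 0.95621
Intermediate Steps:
z(G, k) = 1/(G + k**2) (z(G, k) = 1/(k**2 + G) = 1/(G + k**2))
L(J) = 1/(4 + J) (L(J) = 1/(J + (-2)**2) = 1/(J + 4) = 1/(4 + J))
Z(K) = -33 + K**2 - K/2 (Z(K) = -9 + (((K**2 + K*K) - 48) - K)/2 = -9 + (((K**2 + K**2) - 48) - K)/2 = -9 + ((2*K**2 - 48) - K)/2 = -9 + ((-48 + 2*K**2) - K)/2 = -9 + (-48 - K + 2*K**2)/2 = -9 + (-24 + K**2 - K/2) = -33 + K**2 - K/2)
-(L(45)/(-3742) + Z(60)/(-3699)) = -(1/((4 + 45)*(-3742)) + (-33 + 60**2 - 1/2*60)/(-3699)) = -(-1/3742/49 + (-33 + 3600 - 30)*(-1/3699)) = -((1/49)*(-1/3742) + 3537*(-1/3699)) = -(-1/183358 - 131/137) = -1*(-24020035/25120046) = 24020035/25120046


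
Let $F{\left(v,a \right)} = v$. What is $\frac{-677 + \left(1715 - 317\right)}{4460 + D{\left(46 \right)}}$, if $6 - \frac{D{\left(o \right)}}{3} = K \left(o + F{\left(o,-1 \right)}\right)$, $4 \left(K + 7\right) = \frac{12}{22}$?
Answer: $\frac{7931}{70096} \approx 0.11314$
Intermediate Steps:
$K = - \frac{151}{22}$ ($K = -7 + \frac{12 \cdot \frac{1}{22}}{4} = -7 + \frac{1}{4} \cdot \frac{6}{11} = -7 + \frac{3}{22} = - \frac{151}{22} \approx -6.8636$)
$D{\left(o \right)} = 18 + \frac{453 o}{11}$ ($D{\left(o \right)} = 18 - 3 \left(- \frac{151 \left(o + o\right)}{22}\right) = 18 - 3 \left(- \frac{151 \cdot 2 o}{22}\right) = 18 - 3 \left(- \frac{151 o}{11}\right) = 18 + \frac{453 o}{11}$)
$\frac{-677 + \left(1715 - 317\right)}{4460 + D{\left(46 \right)}} = \frac{-677 + \left(1715 - 317\right)}{4460 + \left(18 + \frac{453}{11} \cdot 46\right)} = \frac{-677 + \left(1715 - 317\right)}{4460 + \left(18 + \frac{20838}{11}\right)} = \frac{-677 + 1398}{4460 + \frac{21036}{11}} = \frac{721}{\frac{70096}{11}} = 721 \cdot \frac{11}{70096} = \frac{7931}{70096}$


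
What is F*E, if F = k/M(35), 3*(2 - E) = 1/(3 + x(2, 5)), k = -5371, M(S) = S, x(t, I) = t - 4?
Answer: -5371/21 ≈ -255.76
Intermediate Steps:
x(t, I) = -4 + t
E = 5/3 (E = 2 - 1/(3*(3 + (-4 + 2))) = 2 - 1/(3*(3 - 2)) = 2 - 1/3/1 = 2 - 1/3*1 = 2 - 1/3 = 5/3 ≈ 1.6667)
F = -5371/35 ≈ -153.46
F*E = -5371/35*5/3 = -5371/21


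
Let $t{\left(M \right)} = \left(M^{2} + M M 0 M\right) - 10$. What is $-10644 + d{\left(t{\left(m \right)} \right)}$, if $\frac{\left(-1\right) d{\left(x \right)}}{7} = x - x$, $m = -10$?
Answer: $-10644$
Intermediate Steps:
$t{\left(M \right)} = -10 + M^{2}$ ($t{\left(M \right)} = \left(M^{2} + M^{2} \cdot 0 M\right) - 10 = \left(M^{2} + 0 M\right) - 10 = \left(M^{2} + 0\right) - 10 = M^{2} - 10 = -10 + M^{2}$)
$d{\left(x \right)} = 0$ ($d{\left(x \right)} = - 7 \left(x - x\right) = \left(-7\right) 0 = 0$)
$-10644 + d{\left(t{\left(m \right)} \right)} = -10644 + 0 = -10644$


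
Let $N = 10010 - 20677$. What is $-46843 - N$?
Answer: $-36176$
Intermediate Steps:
$N = -10667$ ($N = 10010 - 20677 = -10667$)
$-46843 - N = -46843 - -10667 = -46843 + 10667 = -36176$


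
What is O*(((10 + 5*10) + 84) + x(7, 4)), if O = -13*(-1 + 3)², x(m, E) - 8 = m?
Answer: -8268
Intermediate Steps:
x(m, E) = 8 + m
O = -52 (O = -13*2² = -13*4 = -52)
O*(((10 + 5*10) + 84) + x(7, 4)) = -52*(((10 + 5*10) + 84) + (8 + 7)) = -52*(((10 + 50) + 84) + 15) = -52*((60 + 84) + 15) = -52*(144 + 15) = -52*159 = -8268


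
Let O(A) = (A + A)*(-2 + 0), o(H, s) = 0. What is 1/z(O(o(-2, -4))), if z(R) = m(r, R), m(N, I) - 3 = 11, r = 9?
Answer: 1/14 ≈ 0.071429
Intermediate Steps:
O(A) = -4*A (O(A) = (2*A)*(-2) = -4*A)
m(N, I) = 14 (m(N, I) = 3 + 11 = 14)
z(R) = 14
1/z(O(o(-2, -4))) = 1/14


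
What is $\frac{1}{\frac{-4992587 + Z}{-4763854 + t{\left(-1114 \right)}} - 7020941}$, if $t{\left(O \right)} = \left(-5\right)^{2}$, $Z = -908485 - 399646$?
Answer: $- \frac{4763829}{33446556042371} \approx -1.4243 \cdot 10^{-7}$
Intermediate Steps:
$Z = -1308131$
$t{\left(O \right)} = 25$
$\frac{1}{\frac{-4992587 + Z}{-4763854 + t{\left(-1114 \right)}} - 7020941} = \frac{1}{\frac{-4992587 - 1308131}{-4763854 + 25} - 7020941} = \frac{1}{- \frac{6300718}{-4763829} - 7020941} = \frac{1}{\left(-6300718\right) \left(- \frac{1}{4763829}\right) - 7020941} = \frac{1}{\frac{6300718}{4763829} - 7020941} = \frac{1}{- \frac{33446556042371}{4763829}} = - \frac{4763829}{33446556042371}$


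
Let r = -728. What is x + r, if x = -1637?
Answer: -2365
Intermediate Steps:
x + r = -1637 - 728 = -2365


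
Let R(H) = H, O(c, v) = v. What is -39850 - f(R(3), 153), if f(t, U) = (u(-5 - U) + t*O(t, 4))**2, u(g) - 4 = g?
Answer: -60014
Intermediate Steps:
u(g) = 4 + g
f(t, U) = (-1 - U + 4*t)**2 (f(t, U) = ((4 + (-5 - U)) + t*4)**2 = ((-1 - U) + 4*t)**2 = (-1 - U + 4*t)**2)
-39850 - f(R(3), 153) = -39850 - (-1 - 1*153 + 4*3)**2 = -39850 - (-1 - 153 + 12)**2 = -39850 - 1*(-142)**2 = -39850 - 1*20164 = -39850 - 20164 = -60014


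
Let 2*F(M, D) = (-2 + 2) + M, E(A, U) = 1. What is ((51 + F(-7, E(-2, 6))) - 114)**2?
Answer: 17689/4 ≈ 4422.3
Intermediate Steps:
F(M, D) = M/2 (F(M, D) = ((-2 + 2) + M)/2 = (0 + M)/2 = M/2)
((51 + F(-7, E(-2, 6))) - 114)**2 = ((51 + (1/2)*(-7)) - 114)**2 = ((51 - 7/2) - 114)**2 = (95/2 - 114)**2 = (-133/2)**2 = 17689/4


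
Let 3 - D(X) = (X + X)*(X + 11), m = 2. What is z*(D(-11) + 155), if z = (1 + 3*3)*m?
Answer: 3160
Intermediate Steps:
D(X) = 3 - 2*X*(11 + X) (D(X) = 3 - (X + X)*(X + 11) = 3 - 2*X*(11 + X))
z = 20 (z = (1 + 3*3)*2 = (1 + 9)*2 = 10*2 = 20)
z*(D(-11) + 155) = 20*((3 - 22*(-11) - 2*(-11)**2) + 155) = 20*((3 + 242 - 2*121) + 155) = 20*((3 + 242 - 242) + 155) = 20*(3 + 155) = 20*158 = 3160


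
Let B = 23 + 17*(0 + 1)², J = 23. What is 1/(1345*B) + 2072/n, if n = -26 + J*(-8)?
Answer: -1592477/161400 ≈ -9.8667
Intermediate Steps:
n = -210 (n = -26 + 23*(-8) = -26 - 184 = -210)
B = 40 (B = 23 + 17*1² = 23 + 17*1 = 23 + 17 = 40)
1/(1345*B) + 2072/n = 1/(1345*40) + 2072/(-210) = (1/1345)*(1/40) + 2072*(-1/210) = 1/53800 - 148/15 = -1592477/161400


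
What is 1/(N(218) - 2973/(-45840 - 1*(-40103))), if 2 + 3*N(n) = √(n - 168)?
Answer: 8794821/327826085 + 98739507*√2/327826085 ≈ 0.45278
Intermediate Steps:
N(n) = -⅔ + √(-168 + n)/3 (N(n) = -⅔ + √(n - 168)/3 = -⅔ + √(-168 + n)/3)
1/(N(218) - 2973/(-45840 - 1*(-40103))) = 1/((-⅔ + √(-168 + 218)/3) - 2973/(-45840 - 1*(-40103))) = 1/((-⅔ + √50/3) - 2973/(-45840 + 40103)) = 1/((-⅔ + (5*√2)/3) - 2973/(-5737)) = 1/((-⅔ + 5*√2/3) - 2973*(-1/5737)) = 1/((-⅔ + 5*√2/3) + 2973/5737) = 1/(-2555/17211 + 5*√2/3)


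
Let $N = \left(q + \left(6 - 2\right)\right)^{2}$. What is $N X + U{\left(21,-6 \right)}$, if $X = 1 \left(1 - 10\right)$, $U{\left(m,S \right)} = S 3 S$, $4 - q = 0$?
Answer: $-468$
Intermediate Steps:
$q = 4$ ($q = 4 - 0 = 4 + 0 = 4$)
$U{\left(m,S \right)} = 3 S^{2}$ ($U{\left(m,S \right)} = 3 S S = 3 S^{2}$)
$X = -9$ ($X = 1 \left(-9\right) = -9$)
$N = 64$ ($N = \left(4 + \left(6 - 2\right)\right)^{2} = \left(4 + 4\right)^{2} = 8^{2} = 64$)
$N X + U{\left(21,-6 \right)} = 64 \left(-9\right) + 3 \left(-6\right)^{2} = -576 + 3 \cdot 36 = -576 + 108 = -468$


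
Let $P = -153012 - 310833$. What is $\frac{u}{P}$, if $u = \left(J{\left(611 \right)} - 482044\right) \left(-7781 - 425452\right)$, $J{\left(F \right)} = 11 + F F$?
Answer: $- \frac{146721576}{1445} \approx -1.0154 \cdot 10^{5}$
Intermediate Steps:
$J{\left(F \right)} = 11 + F^{2}$
$P = -463845$ ($P = -153012 - 310833 = -463845$)
$u = 47097625896$ ($u = \left(\left(11 + 611^{2}\right) - 482044\right) \left(-7781 - 425452\right) = \left(\left(11 + 373321\right) - 482044\right) \left(-433233\right) = \left(373332 - 482044\right) \left(-433233\right) = \left(-108712\right) \left(-433233\right) = 47097625896$)
$\frac{u}{P} = \frac{47097625896}{-463845} = 47097625896 \left(- \frac{1}{463845}\right) = - \frac{146721576}{1445}$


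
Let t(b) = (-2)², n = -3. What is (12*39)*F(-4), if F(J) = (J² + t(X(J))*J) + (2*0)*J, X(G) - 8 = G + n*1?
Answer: 0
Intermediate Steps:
X(G) = 5 + G (X(G) = 8 + (G - 3*1) = 8 + (G - 3) = 8 + (-3 + G) = 5 + G)
t(b) = 4
F(J) = J² + 4*J (F(J) = (J² + 4*J) + (2*0)*J = (J² + 4*J) + 0*J = (J² + 4*J) + 0 = J² + 4*J)
(12*39)*F(-4) = (12*39)*(-4*(4 - 4)) = 468*(-4*0) = 468*0 = 0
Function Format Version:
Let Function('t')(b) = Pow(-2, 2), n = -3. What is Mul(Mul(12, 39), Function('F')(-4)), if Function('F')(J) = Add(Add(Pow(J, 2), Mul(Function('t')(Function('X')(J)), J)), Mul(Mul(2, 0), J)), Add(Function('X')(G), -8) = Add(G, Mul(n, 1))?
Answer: 0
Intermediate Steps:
Function('X')(G) = Add(5, G) (Function('X')(G) = Add(8, Add(G, Mul(-3, 1))) = Add(8, Add(G, -3)) = Add(8, Add(-3, G)) = Add(5, G))
Function('t')(b) = 4
Function('F')(J) = Add(Pow(J, 2), Mul(4, J)) (Function('F')(J) = Add(Add(Pow(J, 2), Mul(4, J)), Mul(Mul(2, 0), J)) = Add(Add(Pow(J, 2), Mul(4, J)), Mul(0, J)) = Add(Add(Pow(J, 2), Mul(4, J)), 0) = Add(Pow(J, 2), Mul(4, J)))
Mul(Mul(12, 39), Function('F')(-4)) = Mul(Mul(12, 39), Mul(-4, Add(4, -4))) = Mul(468, Mul(-4, 0)) = Mul(468, 0) = 0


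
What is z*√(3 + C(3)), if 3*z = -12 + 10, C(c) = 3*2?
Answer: -2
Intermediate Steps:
C(c) = 6
z = -⅔ (z = (-12 + 10)/3 = (⅓)*(-2) = -⅔ ≈ -0.66667)
z*√(3 + C(3)) = -2*√(3 + 6)/3 = -2*√9/3 = -⅔*3 = -2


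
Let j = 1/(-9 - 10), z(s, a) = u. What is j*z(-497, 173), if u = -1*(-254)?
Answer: -254/19 ≈ -13.368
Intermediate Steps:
u = 254
z(s, a) = 254
j = -1/19 (j = 1/(-19) = -1/19 ≈ -0.052632)
j*z(-497, 173) = -1/19*254 = -254/19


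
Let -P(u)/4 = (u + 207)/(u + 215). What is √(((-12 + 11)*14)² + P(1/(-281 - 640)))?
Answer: 4*√117719818035/99007 ≈ 13.862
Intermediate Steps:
P(u) = -4*(207 + u)/(215 + u) (P(u) = -4*(u + 207)/(u + 215) = -4*(207 + u)/(215 + u))
√(((-12 + 11)*14)² + P(1/(-281 - 640))) = √(((-12 + 11)*14)² + 4*(-207 - 1/(-281 - 640))/(215 + 1/(-281 - 640))) = √((-1*14)² + 4*(-207 - 1/(-921))/(215 + 1/(-921))) = √((-14)² + 4*(-207 - 1*(-1/921))/(215 - 1/921)) = √(196 + 4*(-207 + 1/921)/(198014/921)) = √(196 + 4*(921/198014)*(-190646/921)) = √(196 - 381292/99007) = √(19024080/99007) = 4*√117719818035/99007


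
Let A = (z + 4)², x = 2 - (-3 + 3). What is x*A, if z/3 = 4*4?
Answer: 5408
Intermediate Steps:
z = 48 (z = 3*(4*4) = 3*16 = 48)
x = 2 (x = 2 - 1*0 = 2 + 0 = 2)
A = 2704 (A = (48 + 4)² = 52² = 2704)
x*A = 2*2704 = 5408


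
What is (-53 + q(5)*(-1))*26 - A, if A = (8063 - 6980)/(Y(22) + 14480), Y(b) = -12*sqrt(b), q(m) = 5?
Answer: -19762116731/13104202 - 3249*sqrt(22)/52416808 ≈ -1508.1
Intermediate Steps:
A = 1083/(14480 - 12*sqrt(22)) (A = (8063 - 6980)/(-12*sqrt(22) + 14480) = 1083/(14480 - 12*sqrt(22)) ≈ 0.075085)
(-53 + q(5)*(-1))*26 - A = (-53 + 5*(-1))*26 - (980115/13104202 + 3249*sqrt(22)/52416808) = (-53 - 5)*26 + (-980115/13104202 - 3249*sqrt(22)/52416808) = -58*26 + (-980115/13104202 - 3249*sqrt(22)/52416808) = -1508 + (-980115/13104202 - 3249*sqrt(22)/52416808) = -19762116731/13104202 - 3249*sqrt(22)/52416808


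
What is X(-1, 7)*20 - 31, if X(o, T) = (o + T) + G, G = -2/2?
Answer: 69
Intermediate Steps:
G = -1 (G = -2*½ = -1)
X(o, T) = -1 + T + o (X(o, T) = (o + T) - 1 = (T + o) - 1 = -1 + T + o)
X(-1, 7)*20 - 31 = (-1 + 7 - 1)*20 - 31 = 5*20 - 31 = 100 - 31 = 69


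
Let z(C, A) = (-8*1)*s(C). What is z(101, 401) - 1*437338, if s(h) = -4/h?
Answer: -44171106/101 ≈ -4.3734e+5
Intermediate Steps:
z(C, A) = 32/C (z(C, A) = (-8*1)*(-4/C) = -(-32)/C = 32/C)
z(101, 401) - 1*437338 = 32/101 - 1*437338 = 32*(1/101) - 437338 = 32/101 - 437338 = -44171106/101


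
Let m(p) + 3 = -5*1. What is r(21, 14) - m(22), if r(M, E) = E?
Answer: 22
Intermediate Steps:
m(p) = -8 (m(p) = -3 - 5*1 = -3 - 5 = -8)
r(21, 14) - m(22) = 14 - 1*(-8) = 14 + 8 = 22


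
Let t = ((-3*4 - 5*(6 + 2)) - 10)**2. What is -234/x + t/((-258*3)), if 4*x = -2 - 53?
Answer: 256522/21285 ≈ 12.052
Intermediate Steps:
x = -55/4 (x = (-2 - 53)/4 = (1/4)*(-55) = -55/4 ≈ -13.750)
t = 3844 (t = ((-12 - 5*8) - 10)**2 = ((-12 - 40) - 10)**2 = (-52 - 10)**2 = (-62)**2 = 3844)
-234/x + t/((-258*3)) = -234/(-55/4) + 3844/((-258*3)) = -234*(-4/55) + 3844/((-43*18)) = 936/55 + 3844/(-774) = 936/55 + 3844*(-1/774) = 936/55 - 1922/387 = 256522/21285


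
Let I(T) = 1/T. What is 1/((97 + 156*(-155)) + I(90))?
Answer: -90/2167469 ≈ -4.1523e-5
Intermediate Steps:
1/((97 + 156*(-155)) + I(90)) = 1/((97 + 156*(-155)) + 1/90) = 1/((97 - 24180) + 1/90) = 1/(-24083 + 1/90) = 1/(-2167469/90) = -90/2167469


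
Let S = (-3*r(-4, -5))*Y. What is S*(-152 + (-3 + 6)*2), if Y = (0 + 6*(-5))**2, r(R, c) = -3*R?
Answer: 4730400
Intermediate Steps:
Y = 900 (Y = (0 - 30)**2 = (-30)**2 = 900)
S = -32400 (S = -(-9)*(-4)*900 = -3*12*900 = -36*900 = -32400)
S*(-152 + (-3 + 6)*2) = -32400*(-152 + (-3 + 6)*2) = -32400*(-152 + 3*2) = -32400*(-152 + 6) = -32400*(-146) = 4730400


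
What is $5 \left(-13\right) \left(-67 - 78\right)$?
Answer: $9425$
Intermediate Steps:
$5 \left(-13\right) \left(-67 - 78\right) = \left(-65\right) \left(-145\right) = 9425$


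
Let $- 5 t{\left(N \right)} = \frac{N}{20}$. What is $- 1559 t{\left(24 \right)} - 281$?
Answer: $\frac{2329}{25} \approx 93.16$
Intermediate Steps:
$t{\left(N \right)} = - \frac{N}{100}$ ($t{\left(N \right)} = - \frac{N \frac{1}{20}}{5} = - \frac{\frac{1}{20} N}{5} = - \frac{N}{100}$)
$- 1559 t{\left(24 \right)} - 281 = - 1559 \left(\left(- \frac{1}{100}\right) 24\right) - 281 = \left(-1559\right) \left(- \frac{6}{25}\right) - 281 = \frac{9354}{25} - 281 = \frac{2329}{25}$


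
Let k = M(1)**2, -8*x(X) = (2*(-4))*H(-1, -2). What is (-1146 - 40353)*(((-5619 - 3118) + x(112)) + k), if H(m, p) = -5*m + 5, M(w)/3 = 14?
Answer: 288957537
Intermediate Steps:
M(w) = 42 (M(w) = 3*14 = 42)
H(m, p) = 5 - 5*m
x(X) = 10 (x(X) = -2*(-4)*(5 - 5*(-1))/8 = -(-1)*(5 + 5) = -(-1)*10 = -1/8*(-80) = 10)
k = 1764 (k = 42**2 = 1764)
(-1146 - 40353)*(((-5619 - 3118) + x(112)) + k) = (-1146 - 40353)*(((-5619 - 3118) + 10) + 1764) = -41499*((-8737 + 10) + 1764) = -41499*(-8727 + 1764) = -41499*(-6963) = 288957537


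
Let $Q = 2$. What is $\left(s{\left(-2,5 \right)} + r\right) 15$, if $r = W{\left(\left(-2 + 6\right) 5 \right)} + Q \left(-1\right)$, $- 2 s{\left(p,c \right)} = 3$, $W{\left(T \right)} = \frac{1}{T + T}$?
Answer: $- \frac{417}{8} \approx -52.125$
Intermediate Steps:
$W{\left(T \right)} = \frac{1}{2 T}$
$s{\left(p,c \right)} = - \frac{3}{2}$ ($s{\left(p,c \right)} = \left(- \frac{1}{2}\right) 3 = - \frac{3}{2}$)
$r = - \frac{79}{40}$ ($r = \frac{1}{2 \left(-2 + 6\right) 5} + 2 \left(-1\right) = \frac{1}{2 \cdot 4 \cdot 5} - 2 = \frac{1}{2 \cdot 20} - 2 = \frac{1}{2} \cdot \frac{1}{20} - 2 = \frac{1}{40} - 2 = - \frac{79}{40} \approx -1.975$)
$\left(s{\left(-2,5 \right)} + r\right) 15 = \left(- \frac{3}{2} - \frac{79}{40}\right) 15 = \left(- \frac{139}{40}\right) 15 = - \frac{417}{8}$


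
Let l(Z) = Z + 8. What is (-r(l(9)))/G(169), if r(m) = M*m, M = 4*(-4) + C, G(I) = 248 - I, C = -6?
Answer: 374/79 ≈ 4.7342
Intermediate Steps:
M = -22 (M = 4*(-4) - 6 = -16 - 6 = -22)
l(Z) = 8 + Z
r(m) = -22*m
(-r(l(9)))/G(169) = (-(-22)*(8 + 9))/(248 - 1*169) = (-(-22)*17)/(248 - 169) = -1*(-374)/79 = 374*(1/79) = 374/79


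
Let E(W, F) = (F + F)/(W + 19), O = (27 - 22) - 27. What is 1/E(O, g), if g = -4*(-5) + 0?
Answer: -3/40 ≈ -0.075000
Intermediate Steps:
g = 20 (g = 20 + 0 = 20)
O = -22 (O = 5 - 27 = -22)
E(W, F) = 2*F/(19 + W) (E(W, F) = (2*F)/(19 + W) = 2*F/(19 + W))
1/E(O, g) = 1/(2*20/(19 - 22)) = 1/(2*20/(-3)) = 1/(2*20*(-⅓)) = 1/(-40/3) = -3/40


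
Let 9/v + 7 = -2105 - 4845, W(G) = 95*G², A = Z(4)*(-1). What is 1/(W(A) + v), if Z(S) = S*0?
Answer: -773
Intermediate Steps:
Z(S) = 0
A = 0 (A = 0*(-1) = 0)
v = -1/773 (v = 9/(-7 + (-2105 - 4845)) = 9/(-7 - 6950) = 9/(-6957) = 9*(-1/6957) = -1/773 ≈ -0.0012937)
1/(W(A) + v) = 1/(95*0² - 1/773) = 1/(95*0 - 1/773) = 1/(0 - 1/773) = 1/(-1/773) = -773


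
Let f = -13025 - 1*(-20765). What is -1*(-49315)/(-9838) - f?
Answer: -76195435/9838 ≈ -7745.0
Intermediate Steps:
f = 7740 (f = -13025 + 20765 = 7740)
-1*(-49315)/(-9838) - f = -1*(-49315)/(-9838) - 1*7740 = 49315*(-1/9838) - 7740 = -49315/9838 - 7740 = -76195435/9838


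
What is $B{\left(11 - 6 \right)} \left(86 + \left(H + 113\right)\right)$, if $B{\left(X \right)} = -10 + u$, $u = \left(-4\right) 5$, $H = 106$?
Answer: $-9150$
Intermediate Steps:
$u = -20$
$B{\left(X \right)} = -30$ ($B{\left(X \right)} = -10 - 20 = -30$)
$B{\left(11 - 6 \right)} \left(86 + \left(H + 113\right)\right) = - 30 \left(86 + \left(106 + 113\right)\right) = - 30 \left(86 + 219\right) = \left(-30\right) 305 = -9150$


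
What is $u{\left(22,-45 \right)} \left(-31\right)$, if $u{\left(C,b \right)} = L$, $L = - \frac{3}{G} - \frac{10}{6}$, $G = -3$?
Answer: $\frac{62}{3} \approx 20.667$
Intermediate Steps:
$L = - \frac{2}{3}$ ($L = - \frac{3}{-3} - \frac{10}{6} = \left(-3\right) \left(- \frac{1}{3}\right) - \frac{5}{3} = 1 - \frac{5}{3} = - \frac{2}{3} \approx -0.66667$)
$u{\left(C,b \right)} = - \frac{2}{3}$
$u{\left(22,-45 \right)} \left(-31\right) = \left(- \frac{2}{3}\right) \left(-31\right) = \frac{62}{3}$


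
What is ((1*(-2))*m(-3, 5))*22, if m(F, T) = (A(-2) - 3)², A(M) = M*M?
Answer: -44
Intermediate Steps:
A(M) = M²
m(F, T) = 1 (m(F, T) = ((-2)² - 3)² = (4 - 3)² = 1² = 1)
((1*(-2))*m(-3, 5))*22 = ((1*(-2))*1)*22 = -2*1*22 = -2*22 = -44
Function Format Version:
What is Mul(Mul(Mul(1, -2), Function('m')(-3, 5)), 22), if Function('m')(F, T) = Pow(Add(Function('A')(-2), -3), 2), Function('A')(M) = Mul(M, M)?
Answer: -44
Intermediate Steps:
Function('A')(M) = Pow(M, 2)
Function('m')(F, T) = 1 (Function('m')(F, T) = Pow(Add(Pow(-2, 2), -3), 2) = Pow(Add(4, -3), 2) = Pow(1, 2) = 1)
Mul(Mul(Mul(1, -2), Function('m')(-3, 5)), 22) = Mul(Mul(Mul(1, -2), 1), 22) = Mul(Mul(-2, 1), 22) = Mul(-2, 22) = -44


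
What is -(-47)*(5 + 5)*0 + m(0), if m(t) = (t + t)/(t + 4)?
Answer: 0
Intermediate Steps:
m(t) = 2*t/(4 + t) (m(t) = (2*t)/(4 + t) = 2*t/(4 + t))
-(-47)*(5 + 5)*0 + m(0) = -(-47)*(5 + 5)*0 + 2*0/(4 + 0) = -(-47)*10*0 + 2*0/4 = -(-47)*0 + 2*0*(1/4) = -47*0 + 0 = 0 + 0 = 0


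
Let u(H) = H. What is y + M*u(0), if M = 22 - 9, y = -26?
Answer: -26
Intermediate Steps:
M = 13
y + M*u(0) = -26 + 13*0 = -26 + 0 = -26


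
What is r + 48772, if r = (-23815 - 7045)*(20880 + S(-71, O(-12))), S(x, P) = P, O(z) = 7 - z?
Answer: -644894368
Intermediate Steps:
r = -644943140 (r = (-23815 - 7045)*(20880 + (7 - 1*(-12))) = -30860*(20880 + (7 + 12)) = -30860*(20880 + 19) = -30860*20899 = -644943140)
r + 48772 = -644943140 + 48772 = -644894368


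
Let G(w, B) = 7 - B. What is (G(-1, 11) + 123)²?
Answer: 14161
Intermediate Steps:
(G(-1, 11) + 123)² = ((7 - 1*11) + 123)² = ((7 - 11) + 123)² = (-4 + 123)² = 119² = 14161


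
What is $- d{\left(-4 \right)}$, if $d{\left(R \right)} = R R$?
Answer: $-16$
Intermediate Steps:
$d{\left(R \right)} = R^{2}$
$- d{\left(-4 \right)} = - \left(-4\right)^{2} = \left(-1\right) 16 = -16$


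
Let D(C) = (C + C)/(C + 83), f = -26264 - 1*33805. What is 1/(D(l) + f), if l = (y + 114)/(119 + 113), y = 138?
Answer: -4877/292956387 ≈ -1.6648e-5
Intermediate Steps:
f = -60069 (f = -26264 - 33805 = -60069)
l = 63/58 (l = (138 + 114)/(119 + 113) = 252/232 = 252*(1/232) = 63/58 ≈ 1.0862)
D(C) = 2*C/(83 + C) (D(C) = (2*C)/(83 + C) = 2*C/(83 + C))
1/(D(l) + f) = 1/(2*(63/58)/(83 + 63/58) - 60069) = 1/(2*(63/58)/(4877/58) - 60069) = 1/(2*(63/58)*(58/4877) - 60069) = 1/(126/4877 - 60069) = 1/(-292956387/4877) = -4877/292956387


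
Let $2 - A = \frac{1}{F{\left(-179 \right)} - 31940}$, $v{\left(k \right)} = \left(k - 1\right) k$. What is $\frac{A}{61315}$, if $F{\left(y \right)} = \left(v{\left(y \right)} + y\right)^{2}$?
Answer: $\frac{2053187481}{62945595229415} \approx 3.2618 \cdot 10^{-5}$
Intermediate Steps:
$v{\left(k \right)} = k \left(-1 + k\right)$ ($v{\left(k \right)} = \left(-1 + k\right) k = k \left(-1 + k\right)$)
$F{\left(y \right)} = \left(y + y \left(-1 + y\right)\right)^{2}$ ($F{\left(y \right)} = \left(y \left(-1 + y\right) + y\right)^{2} = \left(y + y \left(-1 + y\right)\right)^{2}$)
$A = \frac{2053187481}{1026593741}$ ($A = 2 - \frac{1}{\left(-179\right)^{4} - 31940} = 2 - \frac{1}{1026625681 - 31940} = 2 - \frac{1}{1026593741} = \frac{2053187481}{1026593741} \approx 2.0$)
$\frac{A}{61315} = \frac{2053187481}{1026593741 \cdot 61315} = \frac{2053187481}{1026593741} \cdot \frac{1}{61315} = \frac{2053187481}{62945595229415}$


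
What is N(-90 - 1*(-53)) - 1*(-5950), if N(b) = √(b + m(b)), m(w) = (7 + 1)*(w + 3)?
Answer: 5950 + I*√309 ≈ 5950.0 + 17.578*I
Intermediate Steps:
m(w) = 24 + 8*w (m(w) = 8*(3 + w) = 24 + 8*w)
N(b) = √(24 + 9*b) (N(b) = √(b + (24 + 8*b)) = √(24 + 9*b))
N(-90 - 1*(-53)) - 1*(-5950) = √(24 + 9*(-90 - 1*(-53))) - 1*(-5950) = √(24 + 9*(-90 + 53)) + 5950 = √(24 + 9*(-37)) + 5950 = √(24 - 333) + 5950 = √(-309) + 5950 = I*√309 + 5950 = 5950 + I*√309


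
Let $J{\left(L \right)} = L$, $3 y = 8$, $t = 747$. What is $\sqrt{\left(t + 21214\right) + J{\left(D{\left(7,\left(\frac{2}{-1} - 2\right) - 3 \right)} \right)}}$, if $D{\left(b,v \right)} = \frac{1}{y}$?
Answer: $\frac{\sqrt{351382}}{4} \approx 148.19$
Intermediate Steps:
$y = \frac{8}{3}$ ($y = \frac{1}{3} \cdot 8 = \frac{8}{3} \approx 2.6667$)
$D{\left(b,v \right)} = \frac{3}{8}$ ($D{\left(b,v \right)} = \frac{1}{\frac{8}{3}} = \frac{3}{8}$)
$\sqrt{\left(t + 21214\right) + J{\left(D{\left(7,\left(\frac{2}{-1} - 2\right) - 3 \right)} \right)}} = \sqrt{\left(747 + 21214\right) + \frac{3}{8}} = \sqrt{21961 + \frac{3}{8}} = \sqrt{\frac{175691}{8}} = \frac{\sqrt{351382}}{4}$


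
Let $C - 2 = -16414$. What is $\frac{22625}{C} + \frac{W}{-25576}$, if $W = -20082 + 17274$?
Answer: $- \frac{66571513}{52469164} \approx -1.2688$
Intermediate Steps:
$W = -2808$
$C = -16412$ ($C = 2 - 16414 = -16412$)
$\frac{22625}{C} + \frac{W}{-25576} = \frac{22625}{-16412} - \frac{2808}{-25576} = 22625 \left(- \frac{1}{16412}\right) - - \frac{351}{3197} = - \frac{22625}{16412} + \frac{351}{3197} = - \frac{66571513}{52469164}$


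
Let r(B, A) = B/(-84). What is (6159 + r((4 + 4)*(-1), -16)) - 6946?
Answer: -16525/21 ≈ -786.90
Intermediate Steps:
r(B, A) = -B/84 (r(B, A) = B*(-1/84) = -B/84)
(6159 + r((4 + 4)*(-1), -16)) - 6946 = (6159 - (4 + 4)*(-1)/84) - 6946 = (6159 - 2*(-1)/21) - 6946 = (6159 - 1/84*(-8)) - 6946 = (6159 + 2/21) - 6946 = 129341/21 - 6946 = -16525/21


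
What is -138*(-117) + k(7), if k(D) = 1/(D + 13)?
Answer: 322921/20 ≈ 16146.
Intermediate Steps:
k(D) = 1/(13 + D)
-138*(-117) + k(7) = -138*(-117) + 1/(13 + 7) = 16146 + 1/20 = 322921/20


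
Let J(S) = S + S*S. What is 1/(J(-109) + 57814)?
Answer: 1/69586 ≈ 1.4371e-5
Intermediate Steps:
J(S) = S + S**2
1/(J(-109) + 57814) = 1/(-109*(1 - 109) + 57814) = 1/(-109*(-108) + 57814) = 1/(11772 + 57814) = 1/69586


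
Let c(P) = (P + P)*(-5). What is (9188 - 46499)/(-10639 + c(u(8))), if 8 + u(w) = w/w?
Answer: 12437/3523 ≈ 3.5302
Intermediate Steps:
u(w) = -7 (u(w) = -8 + w/w = -8 + 1 = -7)
c(P) = -10*P (c(P) = (2*P)*(-5) = -10*P)
(9188 - 46499)/(-10639 + c(u(8))) = (9188 - 46499)/(-10639 - 10*(-7)) = -37311/(-10639 + 70) = -37311/(-10569) = -37311*(-1/10569) = 12437/3523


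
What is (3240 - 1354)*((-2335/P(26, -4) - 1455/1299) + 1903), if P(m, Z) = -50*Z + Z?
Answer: 151255020727/42434 ≈ 3.5645e+6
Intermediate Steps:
P(m, Z) = -49*Z
(3240 - 1354)*((-2335/P(26, -4) - 1455/1299) + 1903) = (3240 - 1354)*((-2335/((-49*(-4))) - 1455/1299) + 1903) = 1886*((-2335/196 - 1455*1/1299) + 1903) = 1886*((-2335*1/196 - 485/433) + 1903) = 1886*((-2335/196 - 485/433) + 1903) = 1886*(-1106115/84868 + 1903) = 1886*(160397689/84868) = 151255020727/42434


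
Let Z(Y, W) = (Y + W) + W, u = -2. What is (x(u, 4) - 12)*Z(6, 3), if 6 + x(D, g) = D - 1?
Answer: -252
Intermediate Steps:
x(D, g) = -7 + D (x(D, g) = -6 + (D - 1) = -6 + (-1 + D) = -7 + D)
Z(Y, W) = Y + 2*W (Z(Y, W) = (W + Y) + W = Y + 2*W)
(x(u, 4) - 12)*Z(6, 3) = ((-7 - 2) - 12)*(6 + 2*3) = (-9 - 12)*(6 + 6) = -21*12 = -252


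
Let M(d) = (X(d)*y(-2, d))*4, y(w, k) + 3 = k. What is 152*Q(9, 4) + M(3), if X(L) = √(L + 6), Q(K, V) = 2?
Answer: 304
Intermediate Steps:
y(w, k) = -3 + k
X(L) = √(6 + L)
M(d) = 4*√(6 + d)*(-3 + d) (M(d) = (√(6 + d)*(-3 + d))*4 = 4*√(6 + d)*(-3 + d))
152*Q(9, 4) + M(3) = 152*2 + 4*√(6 + 3)*(-3 + 3) = 304 + 4*√9*0 = 304 + 4*3*0 = 304 + 0 = 304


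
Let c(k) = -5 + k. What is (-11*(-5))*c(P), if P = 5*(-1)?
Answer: -550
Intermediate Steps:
P = -5
(-11*(-5))*c(P) = (-11*(-5))*(-5 - 5) = 55*(-10) = -550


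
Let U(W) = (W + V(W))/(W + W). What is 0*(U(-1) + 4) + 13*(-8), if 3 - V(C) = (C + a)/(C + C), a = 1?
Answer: -104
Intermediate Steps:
V(C) = 3 - (1 + C)/(2*C) (V(C) = 3 - (C + 1)/(C + C) = 3 - (1 + C)/(2*C))
U(W) = (W + (-1 + 5*W)/(2*W))/(2*W) (U(W) = (W + (-1 + 5*W)/(2*W))/(W + W) = (W + (-1 + 5*W)/(2*W))/((2*W)) = (W + (-1 + 5*W)/(2*W))*(1/(2*W)) = (W + (-1 + 5*W)/(2*W))/(2*W))
0*(U(-1) + 4) + 13*(-8) = 0*((1/4)*(-1 + 2*(-1)**2 + 5*(-1))/(-1)**2 + 4) + 13*(-8) = 0*((1/4)*1*(-1 + 2*1 - 5) + 4) - 104 = 0*((1/4)*1*(-1 + 2 - 5) + 4) - 104 = 0*((1/4)*1*(-4) + 4) - 104 = 0*(-1 + 4) - 104 = 0*3 - 104 = 0 - 104 = -104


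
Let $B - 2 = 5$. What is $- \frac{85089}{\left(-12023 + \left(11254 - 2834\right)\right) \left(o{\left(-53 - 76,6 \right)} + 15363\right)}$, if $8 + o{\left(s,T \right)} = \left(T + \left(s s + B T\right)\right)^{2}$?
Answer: $\frac{28363}{334524229276} \approx 8.4786 \cdot 10^{-8}$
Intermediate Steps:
$B = 7$ ($B = 2 + 5 = 7$)
$o{\left(s,T \right)} = -8 + \left(s^{2} + 8 T\right)^{2}$ ($o{\left(s,T \right)} = -8 + \left(T + \left(s s + 7 T\right)\right)^{2} = -8 + \left(T + \left(s^{2} + 7 T\right)\right)^{2} = -8 + \left(s^{2} + 8 T\right)^{2}$)
$- \frac{85089}{\left(-12023 + \left(11254 - 2834\right)\right) \left(o{\left(-53 - 76,6 \right)} + 15363\right)} = - \frac{85089}{\left(-12023 + \left(11254 - 2834\right)\right) \left(\left(-8 + \left(\left(-53 - 76\right)^{2} + 8 \cdot 6\right)^{2}\right) + 15363\right)} = - \frac{85089}{\left(-12023 + 8420\right) \left(\left(-8 + \left(\left(-129\right)^{2} + 48\right)^{2}\right) + 15363\right)} = - \frac{85089}{\left(-3603\right) \left(\left(-8 + \left(16641 + 48\right)^{2}\right) + 15363\right)} = - \frac{85089}{\left(-3603\right) \left(\left(-8 + 16689^{2}\right) + 15363\right)} = - \frac{85089}{\left(-3603\right) \left(\left(-8 + 278522721\right) + 15363\right)} = - \frac{85089}{\left(-3603\right) \left(278522713 + 15363\right)} = - \frac{85089}{\left(-3603\right) 278538076} = - \frac{85089}{-1003572687828} = \left(-85089\right) \left(- \frac{1}{1003572687828}\right) = \frac{28363}{334524229276}$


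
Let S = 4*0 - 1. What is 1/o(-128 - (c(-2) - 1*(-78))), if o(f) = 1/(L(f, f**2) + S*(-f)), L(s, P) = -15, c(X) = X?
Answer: -219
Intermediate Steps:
S = -1 (S = 0 - 1 = -1)
o(f) = 1/(-15 + f) (o(f) = 1/(-15 - (-1)*f) = 1/(-15 + f))
1/o(-128 - (c(-2) - 1*(-78))) = 1/(1/(-15 + (-128 - (-2 - 1*(-78))))) = 1/(1/(-15 + (-128 - (-2 + 78)))) = 1/(1/(-15 + (-128 - 1*76))) = 1/(1/(-15 + (-128 - 76))) = 1/(1/(-15 - 204)) = 1/(1/(-219)) = 1/(-1/219) = -219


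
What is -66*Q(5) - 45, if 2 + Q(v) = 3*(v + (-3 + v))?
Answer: -1299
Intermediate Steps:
Q(v) = -11 + 6*v (Q(v) = -2 + 3*(v + (-3 + v)) = -2 + 3*(-3 + 2*v) = -2 + (-9 + 6*v) = -11 + 6*v)
-66*Q(5) - 45 = -66*(-11 + 6*5) - 45 = -66*(-11 + 30) - 45 = -66*19 - 45 = -1254 - 45 = -1299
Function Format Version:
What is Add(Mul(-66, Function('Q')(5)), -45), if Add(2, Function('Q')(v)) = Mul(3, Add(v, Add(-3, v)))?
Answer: -1299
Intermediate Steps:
Function('Q')(v) = Add(-11, Mul(6, v)) (Function('Q')(v) = Add(-2, Mul(3, Add(v, Add(-3, v)))) = Add(-2, Mul(3, Add(-3, Mul(2, v)))) = Add(-2, Add(-9, Mul(6, v))) = Add(-11, Mul(6, v)))
Add(Mul(-66, Function('Q')(5)), -45) = Add(Mul(-66, Add(-11, Mul(6, 5))), -45) = Add(Mul(-66, Add(-11, 30)), -45) = Add(Mul(-66, 19), -45) = Add(-1254, -45) = -1299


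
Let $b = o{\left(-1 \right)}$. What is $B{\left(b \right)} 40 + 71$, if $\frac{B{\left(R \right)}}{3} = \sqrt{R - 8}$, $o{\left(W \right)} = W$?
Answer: $71 + 360 i \approx 71.0 + 360.0 i$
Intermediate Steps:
$b = -1$
$B{\left(R \right)} = 3 \sqrt{-8 + R}$ ($B{\left(R \right)} = 3 \sqrt{R - 8} = 3 \sqrt{-8 + R}$)
$B{\left(b \right)} 40 + 71 = 3 \sqrt{-8 - 1} \cdot 40 + 71 = 3 \sqrt{-9} \cdot 40 + 71 = 3 \cdot 3 i 40 + 71 = 9 i 40 + 71 = 360 i + 71 = 71 + 360 i$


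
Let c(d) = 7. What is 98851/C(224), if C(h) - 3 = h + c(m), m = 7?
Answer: 98851/234 ≈ 422.44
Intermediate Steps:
C(h) = 10 + h (C(h) = 3 + (h + 7) = 3 + (7 + h) = 10 + h)
98851/C(224) = 98851/(10 + 224) = 98851/234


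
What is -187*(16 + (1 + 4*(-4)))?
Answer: -187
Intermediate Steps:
-187*(16 + (1 + 4*(-4))) = -187*(16 + (1 - 16)) = -187*(16 - 15) = -187*1 = -187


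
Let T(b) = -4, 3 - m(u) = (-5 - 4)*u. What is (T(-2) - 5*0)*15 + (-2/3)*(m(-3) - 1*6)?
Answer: -40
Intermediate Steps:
m(u) = 3 + 9*u (m(u) = 3 - (-5 - 4)*u = 3 - (-9)*u = 3 + 9*u)
(T(-2) - 5*0)*15 + (-2/3)*(m(-3) - 1*6) = (-4 - 5*0)*15 + (-2/3)*((3 + 9*(-3)) - 1*6) = (-4 + 0)*15 + (-2*1/3)*((3 - 27) - 6) = -4*15 - 2*(-24 - 6)/3 = -60 - 2/3*(-30) = -60 + 20 = -40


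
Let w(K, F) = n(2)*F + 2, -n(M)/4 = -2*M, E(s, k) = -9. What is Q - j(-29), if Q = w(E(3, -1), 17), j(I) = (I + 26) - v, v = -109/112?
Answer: 30915/112 ≈ 276.03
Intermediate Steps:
n(M) = 8*M (n(M) = -(-8)*M = 8*M)
v = -109/112 (v = -109*1/112 = -109/112 ≈ -0.97321)
j(I) = 3021/112 + I (j(I) = (I + 26) - 1*(-109/112) = (26 + I) + 109/112 = 3021/112 + I)
w(K, F) = 2 + 16*F (w(K, F) = (8*2)*F + 2 = 16*F + 2 = 2 + 16*F)
Q = 274 (Q = 2 + 16*17 = 2 + 272 = 274)
Q - j(-29) = 274 - (3021/112 - 29) = 274 - 1*(-227/112) = 274 + 227/112 = 30915/112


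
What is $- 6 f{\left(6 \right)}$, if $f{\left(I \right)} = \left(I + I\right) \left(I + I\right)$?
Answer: $-864$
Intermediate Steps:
$f{\left(I \right)} = 4 I^{2}$ ($f{\left(I \right)} = 2 I 2 I = 4 I^{2}$)
$- 6 f{\left(6 \right)} = - 6 \cdot 4 \cdot 6^{2} = - 6 \cdot 4 \cdot 36 = \left(-6\right) 144 = -864$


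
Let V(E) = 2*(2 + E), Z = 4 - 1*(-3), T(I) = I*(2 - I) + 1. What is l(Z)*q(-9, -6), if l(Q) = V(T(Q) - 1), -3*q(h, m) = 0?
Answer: 0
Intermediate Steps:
q(h, m) = 0 (q(h, m) = -⅓*0 = 0)
T(I) = 1 + I*(2 - I)
Z = 7 (Z = 4 + 3 = 7)
V(E) = 4 + 2*E
l(Q) = 4 - 2*Q² + 4*Q (l(Q) = 4 + 2*((1 - Q² + 2*Q) - 1) = 4 + 2*(-Q² + 2*Q) = 4 + (-2*Q² + 4*Q) = 4 - 2*Q² + 4*Q)
l(Z)*q(-9, -6) = (4 - 2*7² + 4*7)*0 = (4 - 2*49 + 28)*0 = (4 - 98 + 28)*0 = -66*0 = 0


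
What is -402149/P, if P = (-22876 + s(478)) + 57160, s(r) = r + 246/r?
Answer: -96113611/8308241 ≈ -11.568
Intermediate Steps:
P = 8308241/239 (P = (-22876 + (478 + 246/478)) + 57160 = (-22876 + (478 + 246*(1/478))) + 57160 = (-22876 + (478 + 123/239)) + 57160 = (-22876 + 114365/239) + 57160 = -5352999/239 + 57160 = 8308241/239 ≈ 34763.)
-402149/P = -402149/8308241/239 = -402149*239/8308241 = -96113611/8308241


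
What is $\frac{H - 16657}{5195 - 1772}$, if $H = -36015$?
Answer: $- \frac{52672}{3423} \approx -15.388$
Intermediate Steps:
$\frac{H - 16657}{5195 - 1772} = \frac{-36015 - 16657}{5195 - 1772} = - \frac{52672}{3423}$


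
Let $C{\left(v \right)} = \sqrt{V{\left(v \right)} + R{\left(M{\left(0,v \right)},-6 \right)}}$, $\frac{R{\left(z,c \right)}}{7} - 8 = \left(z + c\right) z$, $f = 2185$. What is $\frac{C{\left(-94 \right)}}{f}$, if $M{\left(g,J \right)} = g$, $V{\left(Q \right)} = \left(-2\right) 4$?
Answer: $\frac{4 \sqrt{3}}{2185} \approx 0.0031708$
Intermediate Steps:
$V{\left(Q \right)} = -8$
$R{\left(z,c \right)} = 56 + 7 z \left(c + z\right)$ ($R{\left(z,c \right)} = 56 + 7 \left(z + c\right) z = 56 + 7 \left(c + z\right) z = 56 + 7 z \left(c + z\right)$)
$C{\left(v \right)} = 4 \sqrt{3}$ ($C{\left(v \right)} = \sqrt{-8 + \left(56 + 7 \cdot 0^{2} + 7 \left(-6\right) 0\right)} = \sqrt{-8 + \left(56 + 7 \cdot 0 + 0\right)} = \sqrt{-8 + \left(56 + 0 + 0\right)} = \sqrt{-8 + 56} = \sqrt{48} = 4 \sqrt{3}$)
$\frac{C{\left(-94 \right)}}{f} = \frac{4 \sqrt{3}}{2185}$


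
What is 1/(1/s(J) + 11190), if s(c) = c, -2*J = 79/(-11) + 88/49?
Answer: 2903/32485648 ≈ 8.9362e-5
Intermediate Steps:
J = 2903/1078 (J = -(79/(-11) + 88/49)/2 = -(79*(-1/11) + 88*(1/49))/2 = -(-79/11 + 88/49)/2 = -½*(-2903/539) = 2903/1078 ≈ 2.6930)
1/(1/s(J) + 11190) = 1/(1/(2903/1078) + 11190) = 1/(1078/2903 + 11190) = 1/(32485648/2903) = 2903/32485648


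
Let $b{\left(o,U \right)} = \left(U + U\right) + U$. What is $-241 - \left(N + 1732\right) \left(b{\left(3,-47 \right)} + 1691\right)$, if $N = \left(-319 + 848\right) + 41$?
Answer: $-3568341$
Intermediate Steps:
$b{\left(o,U \right)} = 3 U$ ($b{\left(o,U \right)} = 2 U + U = 3 U$)
$N = 570$ ($N = 529 + 41 = 570$)
$-241 - \left(N + 1732\right) \left(b{\left(3,-47 \right)} + 1691\right) = -241 - \left(570 + 1732\right) \left(3 \left(-47\right) + 1691\right) = -241 - 2302 \left(-141 + 1691\right) = -241 - 2302 \cdot 1550 = -241 - 3568100 = -3568341$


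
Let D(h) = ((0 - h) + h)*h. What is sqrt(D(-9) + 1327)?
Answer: sqrt(1327) ≈ 36.428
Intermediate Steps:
D(h) = 0 (D(h) = (-h + h)*h = 0*h = 0)
sqrt(D(-9) + 1327) = sqrt(0 + 1327) = sqrt(1327)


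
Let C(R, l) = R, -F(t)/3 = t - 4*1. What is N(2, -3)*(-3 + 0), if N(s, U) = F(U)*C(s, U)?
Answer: -126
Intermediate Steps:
F(t) = 12 - 3*t (F(t) = -3*(t - 4*1) = -3*(t - 4) = -3*(-4 + t) = 12 - 3*t)
N(s, U) = s*(12 - 3*U) (N(s, U) = (12 - 3*U)*s = s*(12 - 3*U))
N(2, -3)*(-3 + 0) = (3*2*(4 - 1*(-3)))*(-3 + 0) = (3*2*(4 + 3))*(-3) = (3*2*7)*(-3) = 42*(-3) = -126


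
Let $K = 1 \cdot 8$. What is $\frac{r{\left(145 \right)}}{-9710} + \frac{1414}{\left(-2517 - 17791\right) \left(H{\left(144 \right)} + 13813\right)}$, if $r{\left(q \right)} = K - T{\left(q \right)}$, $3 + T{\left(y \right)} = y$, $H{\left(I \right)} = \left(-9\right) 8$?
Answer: $\frac{1334973879}{96771326210} \approx 0.013795$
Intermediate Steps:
$H{\left(I \right)} = -72$
$T{\left(y \right)} = -3 + y$
$K = 8$
$r{\left(q \right)} = 11 - q$ ($r{\left(q \right)} = 8 - \left(-3 + q\right) = 11 - q$)
$\frac{r{\left(145 \right)}}{-9710} + \frac{1414}{\left(-2517 - 17791\right) \left(H{\left(144 \right)} + 13813\right)} = \frac{11 - 145}{-9710} + \frac{1414}{\left(-2517 - 17791\right) \left(-72 + 13813\right)} = \left(11 - 145\right) \left(- \frac{1}{9710}\right) + \frac{1414}{\left(-20308\right) 13741} = \left(-134\right) \left(- \frac{1}{9710}\right) + \frac{1414}{-279052228} = \frac{67}{4855} + 1414 \left(- \frac{1}{279052228}\right) = \frac{67}{4855} - \frac{101}{19932302} = \frac{1334973879}{96771326210}$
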